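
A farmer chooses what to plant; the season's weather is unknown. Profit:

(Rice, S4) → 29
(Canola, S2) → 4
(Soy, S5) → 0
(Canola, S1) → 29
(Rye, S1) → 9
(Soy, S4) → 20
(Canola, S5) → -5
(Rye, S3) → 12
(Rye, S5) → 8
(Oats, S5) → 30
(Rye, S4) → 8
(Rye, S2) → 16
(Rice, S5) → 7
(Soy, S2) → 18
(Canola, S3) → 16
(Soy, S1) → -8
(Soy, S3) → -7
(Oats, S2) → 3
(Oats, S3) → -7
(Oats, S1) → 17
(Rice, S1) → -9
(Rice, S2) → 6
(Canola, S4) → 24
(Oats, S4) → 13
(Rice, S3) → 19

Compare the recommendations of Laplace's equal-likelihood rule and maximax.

laplace → Canola; maximax → Oats (disagree)

Row averages: Soy=4.6, Oats=11.2, Canola=13.6, Rice=10.4, Rye=10.6
Highest average = 13.6 → Canola.
Row maxima: Soy=20, Oats=30, Canola=29, Rice=29, Rye=16
Best best-case = 30 → Oats.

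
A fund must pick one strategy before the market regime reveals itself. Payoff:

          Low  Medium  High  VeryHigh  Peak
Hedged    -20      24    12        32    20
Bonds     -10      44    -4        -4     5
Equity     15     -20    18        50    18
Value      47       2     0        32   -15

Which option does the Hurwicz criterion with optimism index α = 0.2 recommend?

Hedged: 0.2·32 + 0.8·(-20) = -9.6
Bonds: 0.2·44 + 0.8·(-10) = 0.8
Equity: 0.2·50 + 0.8·(-20) = -6
Value: 0.2·47 + 0.8·(-15) = -2.6
Highest Hurwicz score = 0.8 → Bonds.

Bonds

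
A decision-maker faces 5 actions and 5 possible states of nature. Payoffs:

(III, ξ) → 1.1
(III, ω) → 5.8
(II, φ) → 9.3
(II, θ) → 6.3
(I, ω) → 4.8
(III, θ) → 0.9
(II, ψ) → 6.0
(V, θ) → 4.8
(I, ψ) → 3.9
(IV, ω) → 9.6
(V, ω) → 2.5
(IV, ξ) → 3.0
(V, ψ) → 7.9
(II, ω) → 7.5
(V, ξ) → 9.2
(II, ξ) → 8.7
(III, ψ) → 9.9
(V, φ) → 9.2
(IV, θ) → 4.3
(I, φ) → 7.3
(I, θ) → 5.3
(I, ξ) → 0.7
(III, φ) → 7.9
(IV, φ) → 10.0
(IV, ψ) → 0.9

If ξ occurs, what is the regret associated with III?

8.1

Best payoff under ξ is 9.2.
Regret = 9.2 − 1.1 = 8.1.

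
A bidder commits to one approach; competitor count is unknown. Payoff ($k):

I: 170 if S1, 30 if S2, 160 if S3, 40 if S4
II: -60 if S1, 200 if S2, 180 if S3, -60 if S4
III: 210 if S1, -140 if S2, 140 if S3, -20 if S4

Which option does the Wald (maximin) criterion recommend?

I

Row minima: I=30, II=-60, III=-140
Best worst-case = 30 → I.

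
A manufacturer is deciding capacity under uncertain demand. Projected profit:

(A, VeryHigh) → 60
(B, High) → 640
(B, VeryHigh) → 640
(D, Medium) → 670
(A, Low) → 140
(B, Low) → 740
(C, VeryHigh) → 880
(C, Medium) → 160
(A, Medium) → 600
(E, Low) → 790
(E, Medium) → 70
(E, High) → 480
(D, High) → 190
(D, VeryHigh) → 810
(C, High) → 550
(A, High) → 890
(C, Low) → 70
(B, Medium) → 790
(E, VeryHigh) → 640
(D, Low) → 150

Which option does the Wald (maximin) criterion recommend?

Row minima: A=60, B=640, C=70, D=150, E=70
Best worst-case = 640 → B.

B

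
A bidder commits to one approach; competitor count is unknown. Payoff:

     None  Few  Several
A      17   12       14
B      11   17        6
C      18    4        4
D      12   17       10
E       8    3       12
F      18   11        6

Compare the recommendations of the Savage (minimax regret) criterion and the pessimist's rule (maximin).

Column bests: None=18, Few=17, Several=14.
A regrets: 1, 5, 0 → max 5
B regrets: 7, 0, 8 → max 8
C regrets: 0, 13, 10 → max 13
D regrets: 6, 0, 4 → max 6
E regrets: 10, 14, 2 → max 14
F regrets: 0, 6, 8 → max 8
Smallest max regret = 5 → A.
Row minima: A=12, B=6, C=4, D=10, E=3, F=6
Best worst-case = 12 → A.

minimax regret → A; maximin → A (agree)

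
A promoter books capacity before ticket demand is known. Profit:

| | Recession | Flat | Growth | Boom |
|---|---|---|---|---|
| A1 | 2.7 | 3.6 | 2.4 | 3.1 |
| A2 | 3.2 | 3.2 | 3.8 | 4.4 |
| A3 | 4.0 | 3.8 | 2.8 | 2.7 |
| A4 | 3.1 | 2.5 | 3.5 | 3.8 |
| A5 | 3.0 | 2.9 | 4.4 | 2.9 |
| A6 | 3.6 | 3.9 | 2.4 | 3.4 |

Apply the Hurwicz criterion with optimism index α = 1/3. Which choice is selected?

A2

A1: 1/3·3.6 + 2/3·2.4 = 2.8
A2: 1/3·4.4 + 2/3·3.2 = 3.6
A3: 1/3·4.0 + 2/3·2.7 = 47/15
A4: 1/3·3.8 + 2/3·2.5 = 44/15
A5: 1/3·4.4 + 2/3·2.9 = 3.4
A6: 1/3·3.9 + 2/3·2.4 = 2.9
Highest Hurwicz score = 3.6 → A2.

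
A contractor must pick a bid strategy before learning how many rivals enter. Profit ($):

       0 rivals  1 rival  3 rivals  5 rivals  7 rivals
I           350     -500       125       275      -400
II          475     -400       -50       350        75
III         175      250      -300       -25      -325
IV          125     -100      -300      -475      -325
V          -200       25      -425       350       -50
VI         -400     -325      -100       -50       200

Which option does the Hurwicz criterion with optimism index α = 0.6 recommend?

II

I: 0.6·350 + 0.4·(-500) = 10
II: 0.6·475 + 0.4·(-400) = 125
III: 0.6·250 + 0.4·(-325) = 20
IV: 0.6·125 + 0.4·(-475) = -115
V: 0.6·350 + 0.4·(-425) = 40
VI: 0.6·200 + 0.4·(-400) = -40
Highest Hurwicz score = 125 → II.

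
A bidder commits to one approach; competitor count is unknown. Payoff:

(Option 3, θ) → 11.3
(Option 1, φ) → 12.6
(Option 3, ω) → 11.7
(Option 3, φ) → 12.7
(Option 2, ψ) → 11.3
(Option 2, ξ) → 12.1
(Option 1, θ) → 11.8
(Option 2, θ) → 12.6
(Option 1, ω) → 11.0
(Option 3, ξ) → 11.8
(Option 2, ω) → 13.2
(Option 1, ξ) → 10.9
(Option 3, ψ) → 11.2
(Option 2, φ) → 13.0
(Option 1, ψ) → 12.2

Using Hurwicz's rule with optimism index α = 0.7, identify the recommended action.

Option 1: 0.7·12.6 + 0.3·10.9 = 12.09
Option 2: 0.7·13.2 + 0.3·11.3 = 12.63
Option 3: 0.7·12.7 + 0.3·11.2 = 12.25
Highest Hurwicz score = 12.63 → Option 2.

Option 2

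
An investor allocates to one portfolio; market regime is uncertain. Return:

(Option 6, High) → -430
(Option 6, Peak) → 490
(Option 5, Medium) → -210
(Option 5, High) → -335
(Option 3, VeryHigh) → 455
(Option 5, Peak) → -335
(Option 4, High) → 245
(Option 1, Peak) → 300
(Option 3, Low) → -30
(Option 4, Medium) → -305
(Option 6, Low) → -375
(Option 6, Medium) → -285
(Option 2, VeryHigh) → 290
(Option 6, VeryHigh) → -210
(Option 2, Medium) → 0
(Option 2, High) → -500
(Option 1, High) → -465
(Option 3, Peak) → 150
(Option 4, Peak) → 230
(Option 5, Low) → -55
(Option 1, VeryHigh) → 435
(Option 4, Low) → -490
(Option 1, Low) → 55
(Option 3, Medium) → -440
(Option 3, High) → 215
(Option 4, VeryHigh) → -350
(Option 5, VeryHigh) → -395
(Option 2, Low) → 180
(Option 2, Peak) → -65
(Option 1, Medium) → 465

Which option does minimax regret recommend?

Option 1

Column bests: Low=180, Medium=465, High=245, VeryHigh=455, Peak=490.
Option 1 regrets: 125, 0, 710, 20, 190 → max 710
Option 2 regrets: 0, 465, 745, 165, 555 → max 745
Option 3 regrets: 210, 905, 30, 0, 340 → max 905
Option 4 regrets: 670, 770, 0, 805, 260 → max 805
Option 5 regrets: 235, 675, 580, 850, 825 → max 850
Option 6 regrets: 555, 750, 675, 665, 0 → max 750
Smallest max regret = 710 → Option 1.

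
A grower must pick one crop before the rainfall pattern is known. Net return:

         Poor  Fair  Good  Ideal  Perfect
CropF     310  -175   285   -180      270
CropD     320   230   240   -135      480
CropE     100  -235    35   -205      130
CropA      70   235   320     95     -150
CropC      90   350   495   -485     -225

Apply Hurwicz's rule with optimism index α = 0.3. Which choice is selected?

CropF: 0.3·310 + 0.7·(-180) = -33
CropD: 0.3·480 + 0.7·(-135) = 49.5
CropE: 0.3·130 + 0.7·(-235) = -125.5
CropA: 0.3·320 + 0.7·(-150) = -9
CropC: 0.3·495 + 0.7·(-485) = -191
Highest Hurwicz score = 49.5 → CropD.

CropD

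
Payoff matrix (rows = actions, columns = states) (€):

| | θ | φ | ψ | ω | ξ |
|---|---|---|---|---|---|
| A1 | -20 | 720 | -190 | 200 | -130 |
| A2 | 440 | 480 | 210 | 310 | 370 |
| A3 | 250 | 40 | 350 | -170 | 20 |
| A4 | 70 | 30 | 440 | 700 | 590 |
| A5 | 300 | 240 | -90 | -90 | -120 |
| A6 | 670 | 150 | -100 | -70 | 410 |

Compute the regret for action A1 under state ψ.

Best payoff under ψ is 440.
Regret = 440 − (-190) = 630.

630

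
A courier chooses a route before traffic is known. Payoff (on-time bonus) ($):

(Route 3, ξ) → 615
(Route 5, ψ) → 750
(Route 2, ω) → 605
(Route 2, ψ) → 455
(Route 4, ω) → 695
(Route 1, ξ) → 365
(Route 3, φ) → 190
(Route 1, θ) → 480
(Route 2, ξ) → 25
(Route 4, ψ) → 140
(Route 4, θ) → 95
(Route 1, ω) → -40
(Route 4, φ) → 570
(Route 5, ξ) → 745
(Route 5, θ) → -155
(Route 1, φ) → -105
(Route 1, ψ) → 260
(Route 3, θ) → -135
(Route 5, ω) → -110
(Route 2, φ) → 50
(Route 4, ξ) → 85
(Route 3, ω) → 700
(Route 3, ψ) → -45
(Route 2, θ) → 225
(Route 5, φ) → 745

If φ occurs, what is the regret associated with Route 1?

Best payoff under φ is 745.
Regret = 745 − (-105) = 850.

850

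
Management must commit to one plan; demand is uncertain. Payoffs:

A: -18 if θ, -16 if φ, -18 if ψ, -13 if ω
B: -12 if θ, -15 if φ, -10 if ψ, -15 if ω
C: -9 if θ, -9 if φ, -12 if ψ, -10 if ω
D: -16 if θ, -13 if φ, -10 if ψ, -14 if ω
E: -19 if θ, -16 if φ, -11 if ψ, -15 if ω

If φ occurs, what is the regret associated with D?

Best payoff under φ is -9.
Regret = -9 − (-13) = 4.

4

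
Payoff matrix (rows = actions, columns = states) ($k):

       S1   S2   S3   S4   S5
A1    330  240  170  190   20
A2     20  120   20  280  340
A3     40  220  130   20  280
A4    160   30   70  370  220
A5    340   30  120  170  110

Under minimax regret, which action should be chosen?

A4

Column bests: S1=340, S2=240, S3=170, S4=370, S5=340.
A1 regrets: 10, 0, 0, 180, 320 → max 320
A2 regrets: 320, 120, 150, 90, 0 → max 320
A3 regrets: 300, 20, 40, 350, 60 → max 350
A4 regrets: 180, 210, 100, 0, 120 → max 210
A5 regrets: 0, 210, 50, 200, 230 → max 230
Smallest max regret = 210 → A4.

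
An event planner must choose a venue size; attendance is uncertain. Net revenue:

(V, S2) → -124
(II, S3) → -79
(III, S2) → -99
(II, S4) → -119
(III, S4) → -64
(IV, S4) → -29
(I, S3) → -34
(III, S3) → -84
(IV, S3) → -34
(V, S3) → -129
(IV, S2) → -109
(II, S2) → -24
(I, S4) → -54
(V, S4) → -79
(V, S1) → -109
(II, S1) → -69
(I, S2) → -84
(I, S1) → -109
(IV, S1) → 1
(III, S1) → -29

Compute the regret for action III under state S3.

Best payoff under S3 is -34.
Regret = -34 − (-84) = 50.

50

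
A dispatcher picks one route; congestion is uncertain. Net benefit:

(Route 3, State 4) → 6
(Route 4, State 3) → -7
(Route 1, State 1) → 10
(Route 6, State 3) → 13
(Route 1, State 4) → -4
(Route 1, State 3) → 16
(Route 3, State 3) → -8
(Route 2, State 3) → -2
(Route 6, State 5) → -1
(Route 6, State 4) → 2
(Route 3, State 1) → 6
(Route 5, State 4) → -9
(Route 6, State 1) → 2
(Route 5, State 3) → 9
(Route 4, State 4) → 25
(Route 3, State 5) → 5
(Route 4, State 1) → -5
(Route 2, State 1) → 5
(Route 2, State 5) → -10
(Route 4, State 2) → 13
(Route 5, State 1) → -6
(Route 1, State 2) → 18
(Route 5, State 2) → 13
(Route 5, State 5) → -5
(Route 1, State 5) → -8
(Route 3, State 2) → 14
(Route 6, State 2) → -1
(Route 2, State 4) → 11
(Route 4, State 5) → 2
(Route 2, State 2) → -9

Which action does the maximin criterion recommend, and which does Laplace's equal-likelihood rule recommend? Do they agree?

maximin → Route 6; laplace → Route 1 (disagree)

Row minima: Route 1=-8, Route 2=-10, Route 3=-8, Route 4=-7, Route 5=-9, Route 6=-1
Best worst-case = -1 → Route 6.
Row averages: Route 1=6.4, Route 2=-1, Route 3=4.6, Route 4=5.6, Route 5=0.4, Route 6=3
Highest average = 6.4 → Route 1.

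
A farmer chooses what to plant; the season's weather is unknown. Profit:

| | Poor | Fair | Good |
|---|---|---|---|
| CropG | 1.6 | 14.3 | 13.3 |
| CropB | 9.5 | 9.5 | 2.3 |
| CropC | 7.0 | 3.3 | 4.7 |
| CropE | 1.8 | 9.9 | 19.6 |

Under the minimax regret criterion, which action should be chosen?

Column bests: Poor=9.5, Fair=14.3, Good=19.6.
CropG regrets: 7.9, 0.0, 6.3 → max 7.9
CropB regrets: 0.0, 4.8, 17.3 → max 17.3
CropC regrets: 2.5, 11.0, 14.9 → max 14.9
CropE regrets: 7.7, 4.4, 0.0 → max 7.7
Smallest max regret = 7.7 → CropE.

CropE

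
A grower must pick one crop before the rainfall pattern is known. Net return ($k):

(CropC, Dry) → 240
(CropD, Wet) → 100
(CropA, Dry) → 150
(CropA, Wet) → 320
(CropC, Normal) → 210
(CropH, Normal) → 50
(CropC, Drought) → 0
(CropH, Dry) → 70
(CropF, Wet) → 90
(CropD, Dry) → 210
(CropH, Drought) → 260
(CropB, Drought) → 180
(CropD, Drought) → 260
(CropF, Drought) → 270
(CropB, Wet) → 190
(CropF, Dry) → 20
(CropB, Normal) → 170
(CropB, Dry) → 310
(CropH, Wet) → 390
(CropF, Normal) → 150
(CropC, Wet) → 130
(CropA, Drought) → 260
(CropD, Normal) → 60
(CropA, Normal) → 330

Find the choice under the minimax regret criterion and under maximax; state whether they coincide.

minimax regret → CropA; maximax → CropH (disagree)

Column bests: Drought=270, Dry=310, Normal=330, Wet=390.
CropH regrets: 10, 240, 280, 0 → max 280
CropC regrets: 270, 70, 120, 260 → max 270
CropB regrets: 90, 0, 160, 200 → max 200
CropF regrets: 0, 290, 180, 300 → max 300
CropA regrets: 10, 160, 0, 70 → max 160
CropD regrets: 10, 100, 270, 290 → max 290
Smallest max regret = 160 → CropA.
Row maxima: CropH=390, CropC=240, CropB=310, CropF=270, CropA=330, CropD=260
Best best-case = 390 → CropH.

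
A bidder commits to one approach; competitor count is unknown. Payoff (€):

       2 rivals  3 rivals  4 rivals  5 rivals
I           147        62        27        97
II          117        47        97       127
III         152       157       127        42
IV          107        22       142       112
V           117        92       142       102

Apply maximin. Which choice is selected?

V

Row minima: I=27, II=47, III=42, IV=22, V=92
Best worst-case = 92 → V.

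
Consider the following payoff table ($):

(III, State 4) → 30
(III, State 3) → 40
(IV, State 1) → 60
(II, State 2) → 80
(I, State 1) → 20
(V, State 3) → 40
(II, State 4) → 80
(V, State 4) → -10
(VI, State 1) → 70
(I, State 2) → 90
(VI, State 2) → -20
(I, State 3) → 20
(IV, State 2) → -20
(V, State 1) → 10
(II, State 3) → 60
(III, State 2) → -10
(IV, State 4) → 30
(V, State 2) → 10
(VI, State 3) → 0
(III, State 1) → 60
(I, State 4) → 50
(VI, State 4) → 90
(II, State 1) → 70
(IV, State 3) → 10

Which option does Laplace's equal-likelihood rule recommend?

II

Row averages: I=45, II=72.5, III=30, IV=20, V=12.5, VI=35
Highest average = 72.5 → II.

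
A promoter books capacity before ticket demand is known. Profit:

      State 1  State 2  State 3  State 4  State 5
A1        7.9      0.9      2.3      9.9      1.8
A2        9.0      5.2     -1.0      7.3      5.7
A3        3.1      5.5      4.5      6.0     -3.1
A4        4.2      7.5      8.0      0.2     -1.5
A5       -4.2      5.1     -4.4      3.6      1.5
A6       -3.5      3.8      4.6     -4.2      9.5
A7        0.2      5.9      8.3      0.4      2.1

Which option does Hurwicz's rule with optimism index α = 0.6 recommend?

A1: 0.6·9.9 + 0.4·0.9 = 6.3
A2: 0.6·9.0 + 0.4·(-1.0) = 5
A3: 0.6·6.0 + 0.4·(-3.1) = 2.36
A4: 0.6·8.0 + 0.4·(-1.5) = 4.2
A5: 0.6·5.1 + 0.4·(-4.4) = 1.3
A6: 0.6·9.5 + 0.4·(-4.2) = 4.02
A7: 0.6·8.3 + 0.4·0.2 = 5.06
Highest Hurwicz score = 6.3 → A1.

A1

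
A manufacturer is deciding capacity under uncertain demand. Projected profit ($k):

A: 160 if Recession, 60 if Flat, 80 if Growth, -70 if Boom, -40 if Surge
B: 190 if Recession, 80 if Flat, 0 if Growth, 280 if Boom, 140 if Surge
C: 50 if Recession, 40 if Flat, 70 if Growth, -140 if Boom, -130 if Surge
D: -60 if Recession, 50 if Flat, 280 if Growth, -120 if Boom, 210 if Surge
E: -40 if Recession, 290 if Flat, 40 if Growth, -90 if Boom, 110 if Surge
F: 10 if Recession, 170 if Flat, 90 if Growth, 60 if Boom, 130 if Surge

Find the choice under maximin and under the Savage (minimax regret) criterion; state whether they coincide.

maximin → F; minimax regret → F (agree)

Row minima: A=-70, B=0, C=-140, D=-120, E=-90, F=10
Best worst-case = 10 → F.
Column bests: Recession=190, Flat=290, Growth=280, Boom=280, Surge=210.
A regrets: 30, 230, 200, 350, 250 → max 350
B regrets: 0, 210, 280, 0, 70 → max 280
C regrets: 140, 250, 210, 420, 340 → max 420
D regrets: 250, 240, 0, 400, 0 → max 400
E regrets: 230, 0, 240, 370, 100 → max 370
F regrets: 180, 120, 190, 220, 80 → max 220
Smallest max regret = 220 → F.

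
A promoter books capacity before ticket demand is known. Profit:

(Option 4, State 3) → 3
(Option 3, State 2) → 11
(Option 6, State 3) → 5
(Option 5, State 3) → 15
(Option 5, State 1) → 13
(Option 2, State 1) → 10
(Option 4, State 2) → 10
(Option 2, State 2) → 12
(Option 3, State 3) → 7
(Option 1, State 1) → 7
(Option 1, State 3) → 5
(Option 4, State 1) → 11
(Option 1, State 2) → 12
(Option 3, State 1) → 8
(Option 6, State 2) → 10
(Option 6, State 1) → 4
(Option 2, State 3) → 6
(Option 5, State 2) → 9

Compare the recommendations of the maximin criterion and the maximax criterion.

maximin → Option 5; maximax → Option 5 (agree)

Row minima: Option 1=5, Option 2=6, Option 3=7, Option 4=3, Option 5=9, Option 6=4
Best worst-case = 9 → Option 5.
Row maxima: Option 1=12, Option 2=12, Option 3=11, Option 4=11, Option 5=15, Option 6=10
Best best-case = 15 → Option 5.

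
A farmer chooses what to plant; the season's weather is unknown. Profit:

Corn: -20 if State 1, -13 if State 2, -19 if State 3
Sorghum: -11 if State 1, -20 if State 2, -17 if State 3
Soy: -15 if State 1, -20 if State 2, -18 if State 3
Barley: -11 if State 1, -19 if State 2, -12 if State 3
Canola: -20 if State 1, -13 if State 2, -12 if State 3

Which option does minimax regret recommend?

Column bests: State 1=-11, State 2=-13, State 3=-12.
Corn regrets: 9, 0, 7 → max 9
Sorghum regrets: 0, 7, 5 → max 7
Soy regrets: 4, 7, 6 → max 7
Barley regrets: 0, 6, 0 → max 6
Canola regrets: 9, 0, 0 → max 9
Smallest max regret = 6 → Barley.

Barley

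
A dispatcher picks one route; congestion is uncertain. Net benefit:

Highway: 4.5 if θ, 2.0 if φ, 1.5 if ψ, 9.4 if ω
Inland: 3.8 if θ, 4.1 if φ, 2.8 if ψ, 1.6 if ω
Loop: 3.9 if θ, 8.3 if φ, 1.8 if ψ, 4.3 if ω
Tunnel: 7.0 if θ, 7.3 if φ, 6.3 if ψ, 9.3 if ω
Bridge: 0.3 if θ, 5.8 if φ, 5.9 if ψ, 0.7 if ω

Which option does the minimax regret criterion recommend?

Column bests: θ=7.0, φ=8.3, ψ=6.3, ω=9.4.
Highway regrets: 2.5, 6.3, 4.8, 0.0 → max 6.3
Inland regrets: 3.2, 4.2, 3.5, 7.8 → max 7.8
Loop regrets: 3.1, 0.0, 4.5, 5.1 → max 5.1
Tunnel regrets: 0.0, 1.0, 0.0, 0.1 → max 1.0
Bridge regrets: 6.7, 2.5, 0.4, 8.7 → max 8.7
Smallest max regret = 1.0 → Tunnel.

Tunnel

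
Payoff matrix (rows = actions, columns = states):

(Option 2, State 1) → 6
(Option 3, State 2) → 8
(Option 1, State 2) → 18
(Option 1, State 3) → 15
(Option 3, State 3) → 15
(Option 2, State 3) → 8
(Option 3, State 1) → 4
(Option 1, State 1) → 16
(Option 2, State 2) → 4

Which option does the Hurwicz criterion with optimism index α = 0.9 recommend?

Option 1: 0.9·18 + 0.1·15 = 17.7
Option 2: 0.9·8 + 0.1·4 = 7.6
Option 3: 0.9·15 + 0.1·4 = 13.9
Highest Hurwicz score = 17.7 → Option 1.

Option 1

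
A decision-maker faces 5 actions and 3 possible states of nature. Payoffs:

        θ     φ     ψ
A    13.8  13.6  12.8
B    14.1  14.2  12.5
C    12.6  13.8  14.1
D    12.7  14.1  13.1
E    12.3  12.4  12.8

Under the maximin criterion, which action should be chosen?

Row minima: A=12.8, B=12.5, C=12.6, D=12.7, E=12.3
Best worst-case = 12.8 → A.

A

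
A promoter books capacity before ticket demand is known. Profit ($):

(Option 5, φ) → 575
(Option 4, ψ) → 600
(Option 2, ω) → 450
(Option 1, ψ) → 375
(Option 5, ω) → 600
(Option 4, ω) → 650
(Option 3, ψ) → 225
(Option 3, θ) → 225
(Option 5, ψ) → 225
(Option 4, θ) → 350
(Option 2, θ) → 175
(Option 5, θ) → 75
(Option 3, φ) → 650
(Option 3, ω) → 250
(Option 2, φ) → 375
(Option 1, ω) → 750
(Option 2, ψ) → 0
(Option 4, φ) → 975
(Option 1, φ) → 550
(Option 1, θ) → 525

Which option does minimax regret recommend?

Column bests: θ=525, φ=975, ψ=600, ω=750.
Option 1 regrets: 0, 425, 225, 0 → max 425
Option 2 regrets: 350, 600, 600, 300 → max 600
Option 3 regrets: 300, 325, 375, 500 → max 500
Option 4 regrets: 175, 0, 0, 100 → max 175
Option 5 regrets: 450, 400, 375, 150 → max 450
Smallest max regret = 175 → Option 4.

Option 4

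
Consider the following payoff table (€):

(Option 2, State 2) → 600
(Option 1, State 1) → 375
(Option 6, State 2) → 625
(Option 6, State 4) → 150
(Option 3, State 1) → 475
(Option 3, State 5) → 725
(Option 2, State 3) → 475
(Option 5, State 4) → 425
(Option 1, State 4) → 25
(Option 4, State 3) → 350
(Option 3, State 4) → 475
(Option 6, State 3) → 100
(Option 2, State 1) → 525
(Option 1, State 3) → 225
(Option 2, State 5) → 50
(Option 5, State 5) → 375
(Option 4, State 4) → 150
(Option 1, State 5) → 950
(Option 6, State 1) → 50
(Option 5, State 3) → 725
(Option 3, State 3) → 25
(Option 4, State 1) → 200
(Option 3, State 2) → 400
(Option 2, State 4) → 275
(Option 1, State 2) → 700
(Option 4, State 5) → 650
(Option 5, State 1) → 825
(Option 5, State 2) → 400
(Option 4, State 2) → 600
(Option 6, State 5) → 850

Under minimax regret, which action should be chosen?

Option 1

Column bests: State 1=825, State 2=700, State 3=725, State 4=475, State 5=950.
Option 1 regrets: 450, 0, 500, 450, 0 → max 500
Option 2 regrets: 300, 100, 250, 200, 900 → max 900
Option 3 regrets: 350, 300, 700, 0, 225 → max 700
Option 4 regrets: 625, 100, 375, 325, 300 → max 625
Option 5 regrets: 0, 300, 0, 50, 575 → max 575
Option 6 regrets: 775, 75, 625, 325, 100 → max 775
Smallest max regret = 500 → Option 1.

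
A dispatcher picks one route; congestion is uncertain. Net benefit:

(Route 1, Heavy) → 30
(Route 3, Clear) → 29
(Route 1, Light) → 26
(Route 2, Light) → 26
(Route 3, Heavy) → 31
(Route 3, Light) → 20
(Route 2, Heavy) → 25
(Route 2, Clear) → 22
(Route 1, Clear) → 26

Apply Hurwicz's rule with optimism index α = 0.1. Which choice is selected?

Route 1

Route 1: 0.1·30 + 0.9·26 = 26.4
Route 2: 0.1·26 + 0.9·22 = 22.4
Route 3: 0.1·31 + 0.9·20 = 21.1
Highest Hurwicz score = 26.4 → Route 1.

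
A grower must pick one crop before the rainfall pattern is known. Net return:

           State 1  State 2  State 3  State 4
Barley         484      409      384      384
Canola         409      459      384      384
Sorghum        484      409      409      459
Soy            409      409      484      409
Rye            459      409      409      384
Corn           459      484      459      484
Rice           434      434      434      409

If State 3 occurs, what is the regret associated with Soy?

Best payoff under State 3 is 484.
Regret = 484 − 484 = 0.

0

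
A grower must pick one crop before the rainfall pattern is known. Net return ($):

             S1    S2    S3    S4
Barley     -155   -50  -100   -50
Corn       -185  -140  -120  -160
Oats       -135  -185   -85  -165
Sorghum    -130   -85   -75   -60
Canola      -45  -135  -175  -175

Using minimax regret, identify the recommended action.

Column bests: S1=-45, S2=-50, S3=-75, S4=-50.
Barley regrets: 110, 0, 25, 0 → max 110
Corn regrets: 140, 90, 45, 110 → max 140
Oats regrets: 90, 135, 10, 115 → max 135
Sorghum regrets: 85, 35, 0, 10 → max 85
Canola regrets: 0, 85, 100, 125 → max 125
Smallest max regret = 85 → Sorghum.

Sorghum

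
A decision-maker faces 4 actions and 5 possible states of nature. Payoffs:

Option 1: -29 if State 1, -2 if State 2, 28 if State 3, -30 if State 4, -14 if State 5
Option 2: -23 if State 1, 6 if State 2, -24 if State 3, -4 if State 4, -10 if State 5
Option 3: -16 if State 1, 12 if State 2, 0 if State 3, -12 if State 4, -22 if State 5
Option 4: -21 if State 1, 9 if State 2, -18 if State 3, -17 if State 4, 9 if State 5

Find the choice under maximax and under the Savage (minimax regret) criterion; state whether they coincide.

maximax → Option 1; minimax regret → Option 1 (agree)

Row maxima: Option 1=28, Option 2=6, Option 3=12, Option 4=9
Best best-case = 28 → Option 1.
Column bests: State 1=-16, State 2=12, State 3=28, State 4=-4, State 5=9.
Option 1 regrets: 13, 14, 0, 26, 23 → max 26
Option 2 regrets: 7, 6, 52, 0, 19 → max 52
Option 3 regrets: 0, 0, 28, 8, 31 → max 31
Option 4 regrets: 5, 3, 46, 13, 0 → max 46
Smallest max regret = 26 → Option 1.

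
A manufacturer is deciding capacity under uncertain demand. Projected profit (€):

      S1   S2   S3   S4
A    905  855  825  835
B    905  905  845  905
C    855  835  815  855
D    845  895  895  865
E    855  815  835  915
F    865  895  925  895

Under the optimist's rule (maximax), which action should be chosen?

Row maxima: A=905, B=905, C=855, D=895, E=915, F=925
Best best-case = 925 → F.

F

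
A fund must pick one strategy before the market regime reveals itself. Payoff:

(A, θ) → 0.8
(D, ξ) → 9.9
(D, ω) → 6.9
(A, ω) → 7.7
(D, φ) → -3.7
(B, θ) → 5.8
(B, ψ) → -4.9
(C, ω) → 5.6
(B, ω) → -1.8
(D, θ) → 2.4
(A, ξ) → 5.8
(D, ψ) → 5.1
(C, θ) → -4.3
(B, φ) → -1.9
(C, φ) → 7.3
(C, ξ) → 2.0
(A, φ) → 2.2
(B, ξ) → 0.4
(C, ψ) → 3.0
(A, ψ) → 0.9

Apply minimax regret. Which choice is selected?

Column bests: θ=5.8, φ=7.3, ψ=5.1, ω=7.7, ξ=9.9.
A regrets: 5.0, 5.1, 4.2, 0.0, 4.1 → max 5.1
B regrets: 0.0, 9.2, 10.0, 9.5, 9.5 → max 10.0
C regrets: 10.1, 0.0, 2.1, 2.1, 7.9 → max 10.1
D regrets: 3.4, 11.0, 0.0, 0.8, 0.0 → max 11.0
Smallest max regret = 5.1 → A.

A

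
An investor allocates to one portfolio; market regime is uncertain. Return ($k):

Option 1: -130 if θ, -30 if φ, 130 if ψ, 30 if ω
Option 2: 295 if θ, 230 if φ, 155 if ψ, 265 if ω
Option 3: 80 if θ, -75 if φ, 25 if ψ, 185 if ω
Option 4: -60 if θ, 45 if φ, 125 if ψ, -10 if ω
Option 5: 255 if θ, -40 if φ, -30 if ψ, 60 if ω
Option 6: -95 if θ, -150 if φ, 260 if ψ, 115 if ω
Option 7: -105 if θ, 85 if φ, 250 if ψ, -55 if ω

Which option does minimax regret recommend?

Column bests: θ=295, φ=230, ψ=260, ω=265.
Option 1 regrets: 425, 260, 130, 235 → max 425
Option 2 regrets: 0, 0, 105, 0 → max 105
Option 3 regrets: 215, 305, 235, 80 → max 305
Option 4 regrets: 355, 185, 135, 275 → max 355
Option 5 regrets: 40, 270, 290, 205 → max 290
Option 6 regrets: 390, 380, 0, 150 → max 390
Option 7 regrets: 400, 145, 10, 320 → max 400
Smallest max regret = 105 → Option 2.

Option 2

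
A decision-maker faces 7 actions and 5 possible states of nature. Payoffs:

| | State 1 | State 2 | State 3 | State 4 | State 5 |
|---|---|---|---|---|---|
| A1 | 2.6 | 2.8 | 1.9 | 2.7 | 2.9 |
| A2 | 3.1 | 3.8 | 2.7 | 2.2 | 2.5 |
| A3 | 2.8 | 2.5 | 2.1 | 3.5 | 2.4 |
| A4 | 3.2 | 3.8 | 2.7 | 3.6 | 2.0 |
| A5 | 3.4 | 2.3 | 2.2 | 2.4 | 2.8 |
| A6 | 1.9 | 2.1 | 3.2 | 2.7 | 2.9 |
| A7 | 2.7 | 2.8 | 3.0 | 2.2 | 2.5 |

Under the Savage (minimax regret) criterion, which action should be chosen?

A4

Column bests: State 1=3.4, State 2=3.8, State 3=3.2, State 4=3.6, State 5=2.9.
A1 regrets: 0.8, 1.0, 1.3, 0.9, 0.0 → max 1.3
A2 regrets: 0.3, 0.0, 0.5, 1.4, 0.4 → max 1.4
A3 regrets: 0.6, 1.3, 1.1, 0.1, 0.5 → max 1.3
A4 regrets: 0.2, 0.0, 0.5, 0.0, 0.9 → max 0.9
A5 regrets: 0.0, 1.5, 1.0, 1.2, 0.1 → max 1.5
A6 regrets: 1.5, 1.7, 0.0, 0.9, 0.0 → max 1.7
A7 regrets: 0.7, 1.0, 0.2, 1.4, 0.4 → max 1.4
Smallest max regret = 0.9 → A4.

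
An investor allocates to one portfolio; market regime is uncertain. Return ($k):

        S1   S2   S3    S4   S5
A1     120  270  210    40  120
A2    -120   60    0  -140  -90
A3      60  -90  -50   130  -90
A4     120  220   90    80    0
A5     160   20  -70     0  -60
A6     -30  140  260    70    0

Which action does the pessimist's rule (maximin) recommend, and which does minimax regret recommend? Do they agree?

maximin → A1; minimax regret → A1 (agree)

Row minima: A1=40, A2=-140, A3=-90, A4=0, A5=-70, A6=-30
Best worst-case = 40 → A1.
Column bests: S1=160, S2=270, S3=260, S4=130, S5=120.
A1 regrets: 40, 0, 50, 90, 0 → max 90
A2 regrets: 280, 210, 260, 270, 210 → max 280
A3 regrets: 100, 360, 310, 0, 210 → max 360
A4 regrets: 40, 50, 170, 50, 120 → max 170
A5 regrets: 0, 250, 330, 130, 180 → max 330
A6 regrets: 190, 130, 0, 60, 120 → max 190
Smallest max regret = 90 → A1.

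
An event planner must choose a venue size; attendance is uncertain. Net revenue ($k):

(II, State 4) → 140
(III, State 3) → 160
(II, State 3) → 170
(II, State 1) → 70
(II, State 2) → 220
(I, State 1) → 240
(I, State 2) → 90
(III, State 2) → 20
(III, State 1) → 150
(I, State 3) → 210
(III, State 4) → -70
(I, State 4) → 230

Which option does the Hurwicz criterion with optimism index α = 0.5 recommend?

I: 0.5·240 + 0.5·90 = 165
II: 0.5·220 + 0.5·70 = 145
III: 0.5·160 + 0.5·(-70) = 45
Highest Hurwicz score = 165 → I.

I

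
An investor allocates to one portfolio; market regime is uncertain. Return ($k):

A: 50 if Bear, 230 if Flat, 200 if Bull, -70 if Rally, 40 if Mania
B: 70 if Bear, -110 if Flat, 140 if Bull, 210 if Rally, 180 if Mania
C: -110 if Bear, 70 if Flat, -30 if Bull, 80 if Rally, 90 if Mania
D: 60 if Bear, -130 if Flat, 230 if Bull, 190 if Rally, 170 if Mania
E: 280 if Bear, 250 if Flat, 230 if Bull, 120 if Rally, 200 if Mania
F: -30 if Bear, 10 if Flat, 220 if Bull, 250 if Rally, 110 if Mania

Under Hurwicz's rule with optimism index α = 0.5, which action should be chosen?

A: 0.5·230 + 0.5·(-70) = 80
B: 0.5·210 + 0.5·(-110) = 50
C: 0.5·90 + 0.5·(-110) = -10
D: 0.5·230 + 0.5·(-130) = 50
E: 0.5·280 + 0.5·120 = 200
F: 0.5·250 + 0.5·(-30) = 110
Highest Hurwicz score = 200 → E.

E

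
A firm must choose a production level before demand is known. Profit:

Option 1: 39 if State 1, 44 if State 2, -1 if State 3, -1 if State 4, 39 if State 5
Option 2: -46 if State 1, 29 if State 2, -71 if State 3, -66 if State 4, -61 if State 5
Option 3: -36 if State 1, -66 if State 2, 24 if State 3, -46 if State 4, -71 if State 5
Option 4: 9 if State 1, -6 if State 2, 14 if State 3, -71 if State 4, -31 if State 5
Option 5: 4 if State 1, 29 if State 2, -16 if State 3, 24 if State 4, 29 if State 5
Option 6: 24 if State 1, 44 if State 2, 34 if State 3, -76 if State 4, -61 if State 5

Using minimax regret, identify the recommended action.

Option 1

Column bests: State 1=39, State 2=44, State 3=34, State 4=24, State 5=39.
Option 1 regrets: 0, 0, 35, 25, 0 → max 35
Option 2 regrets: 85, 15, 105, 90, 100 → max 105
Option 3 regrets: 75, 110, 10, 70, 110 → max 110
Option 4 regrets: 30, 50, 20, 95, 70 → max 95
Option 5 regrets: 35, 15, 50, 0, 10 → max 50
Option 6 regrets: 15, 0, 0, 100, 100 → max 100
Smallest max regret = 35 → Option 1.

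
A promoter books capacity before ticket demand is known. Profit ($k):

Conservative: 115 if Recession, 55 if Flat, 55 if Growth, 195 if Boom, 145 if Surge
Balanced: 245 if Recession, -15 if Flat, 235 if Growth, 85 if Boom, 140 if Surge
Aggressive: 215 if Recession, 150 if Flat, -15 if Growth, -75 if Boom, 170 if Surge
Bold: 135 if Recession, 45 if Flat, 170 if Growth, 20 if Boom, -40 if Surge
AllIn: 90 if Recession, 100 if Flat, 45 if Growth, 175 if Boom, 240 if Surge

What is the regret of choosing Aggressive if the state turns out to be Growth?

Best payoff under Growth is 235.
Regret = 235 − (-15) = 250.

250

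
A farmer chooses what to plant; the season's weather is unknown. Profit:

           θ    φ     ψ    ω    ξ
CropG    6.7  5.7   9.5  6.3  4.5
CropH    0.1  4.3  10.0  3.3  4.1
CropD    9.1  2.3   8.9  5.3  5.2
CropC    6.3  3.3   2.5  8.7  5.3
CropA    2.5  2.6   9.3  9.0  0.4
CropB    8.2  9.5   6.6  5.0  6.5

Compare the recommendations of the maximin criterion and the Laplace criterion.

maximin → CropB; laplace → CropB (agree)

Row minima: CropG=4.5, CropH=0.1, CropD=2.3, CropC=2.5, CropA=0.4, CropB=5.0
Best worst-case = 5.0 → CropB.
Row averages: CropG=6.54, CropH=4.36, CropD=6.16, CropC=5.22, CropA=4.76, CropB=7.16
Highest average = 7.16 → CropB.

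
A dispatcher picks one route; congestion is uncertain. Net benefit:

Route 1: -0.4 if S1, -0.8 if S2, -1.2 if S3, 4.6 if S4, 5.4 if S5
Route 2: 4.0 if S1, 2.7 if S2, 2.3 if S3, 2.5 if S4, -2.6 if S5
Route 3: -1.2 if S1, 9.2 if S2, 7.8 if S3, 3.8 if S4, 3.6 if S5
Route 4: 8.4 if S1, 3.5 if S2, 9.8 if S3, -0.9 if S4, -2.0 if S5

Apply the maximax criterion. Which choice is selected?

Row maxima: Route 1=5.4, Route 2=4.0, Route 3=9.2, Route 4=9.8
Best best-case = 9.8 → Route 4.

Route 4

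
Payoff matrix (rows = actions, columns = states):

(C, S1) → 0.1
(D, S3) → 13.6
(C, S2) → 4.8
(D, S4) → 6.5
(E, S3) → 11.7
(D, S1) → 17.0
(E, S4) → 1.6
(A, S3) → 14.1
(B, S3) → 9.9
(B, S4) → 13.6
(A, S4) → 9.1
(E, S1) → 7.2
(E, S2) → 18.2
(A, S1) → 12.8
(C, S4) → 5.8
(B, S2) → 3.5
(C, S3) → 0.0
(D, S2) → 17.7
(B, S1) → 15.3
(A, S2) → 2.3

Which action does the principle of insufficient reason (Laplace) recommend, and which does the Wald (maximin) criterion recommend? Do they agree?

Row averages: A=9.575, B=10.575, C=2.675, D=13.7, E=9.675
Highest average = 13.7 → D.
Row minima: A=2.3, B=3.5, C=0.0, D=6.5, E=1.6
Best worst-case = 6.5 → D.

laplace → D; maximin → D (agree)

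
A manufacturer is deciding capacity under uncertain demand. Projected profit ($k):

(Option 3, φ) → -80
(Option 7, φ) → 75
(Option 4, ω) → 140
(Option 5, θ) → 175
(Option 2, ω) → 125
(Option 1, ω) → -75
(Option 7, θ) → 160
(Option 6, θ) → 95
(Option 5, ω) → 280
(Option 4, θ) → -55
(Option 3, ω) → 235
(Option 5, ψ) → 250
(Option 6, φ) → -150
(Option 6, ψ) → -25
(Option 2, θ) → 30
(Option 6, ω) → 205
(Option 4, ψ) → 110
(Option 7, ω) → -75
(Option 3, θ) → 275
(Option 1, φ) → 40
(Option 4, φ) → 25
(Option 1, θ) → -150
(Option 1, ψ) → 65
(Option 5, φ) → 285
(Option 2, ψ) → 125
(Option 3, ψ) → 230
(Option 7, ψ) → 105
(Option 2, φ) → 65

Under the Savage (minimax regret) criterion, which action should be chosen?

Option 5

Column bests: θ=275, φ=285, ψ=250, ω=280.
Option 1 regrets: 425, 245, 185, 355 → max 425
Option 2 regrets: 245, 220, 125, 155 → max 245
Option 3 regrets: 0, 365, 20, 45 → max 365
Option 4 regrets: 330, 260, 140, 140 → max 330
Option 5 regrets: 100, 0, 0, 0 → max 100
Option 6 regrets: 180, 435, 275, 75 → max 435
Option 7 regrets: 115, 210, 145, 355 → max 355
Smallest max regret = 100 → Option 5.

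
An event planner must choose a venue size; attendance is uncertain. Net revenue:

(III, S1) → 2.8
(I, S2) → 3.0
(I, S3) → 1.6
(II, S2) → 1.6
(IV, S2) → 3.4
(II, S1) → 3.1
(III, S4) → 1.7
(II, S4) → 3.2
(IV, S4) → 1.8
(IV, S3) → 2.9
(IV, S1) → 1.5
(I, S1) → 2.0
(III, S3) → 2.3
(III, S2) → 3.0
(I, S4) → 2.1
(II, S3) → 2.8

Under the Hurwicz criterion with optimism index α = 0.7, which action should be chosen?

I: 0.7·3.0 + 0.3·1.6 = 2.58
II: 0.7·3.2 + 0.3·1.6 = 2.72
III: 0.7·3.0 + 0.3·1.7 = 2.61
IV: 0.7·3.4 + 0.3·1.5 = 2.83
Highest Hurwicz score = 2.83 → IV.

IV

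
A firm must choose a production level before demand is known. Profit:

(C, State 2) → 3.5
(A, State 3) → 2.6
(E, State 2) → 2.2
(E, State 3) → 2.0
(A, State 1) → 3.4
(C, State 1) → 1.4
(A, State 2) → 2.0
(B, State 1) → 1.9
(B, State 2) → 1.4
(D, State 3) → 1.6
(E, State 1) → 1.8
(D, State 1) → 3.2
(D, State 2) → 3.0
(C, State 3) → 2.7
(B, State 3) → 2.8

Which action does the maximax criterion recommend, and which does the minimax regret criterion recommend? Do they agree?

maximax → C; minimax regret → D (disagree)

Row maxima: A=3.4, B=2.8, C=3.5, D=3.2, E=2.2
Best best-case = 3.5 → C.
Column bests: State 1=3.4, State 2=3.5, State 3=2.8.
A regrets: 0.0, 1.5, 0.2 → max 1.5
B regrets: 1.5, 2.1, 0.0 → max 2.1
C regrets: 2.0, 0.0, 0.1 → max 2.0
D regrets: 0.2, 0.5, 1.2 → max 1.2
E regrets: 1.6, 1.3, 0.8 → max 1.6
Smallest max regret = 1.2 → D.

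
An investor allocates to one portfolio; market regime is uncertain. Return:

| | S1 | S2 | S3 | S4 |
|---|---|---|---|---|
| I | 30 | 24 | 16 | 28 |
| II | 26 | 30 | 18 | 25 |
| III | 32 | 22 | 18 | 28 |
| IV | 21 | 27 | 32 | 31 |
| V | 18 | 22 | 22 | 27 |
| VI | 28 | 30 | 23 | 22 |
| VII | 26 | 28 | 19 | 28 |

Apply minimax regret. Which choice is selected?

VI

Column bests: S1=32, S2=30, S3=32, S4=31.
I regrets: 2, 6, 16, 3 → max 16
II regrets: 6, 0, 14, 6 → max 14
III regrets: 0, 8, 14, 3 → max 14
IV regrets: 11, 3, 0, 0 → max 11
V regrets: 14, 8, 10, 4 → max 14
VI regrets: 4, 0, 9, 9 → max 9
VII regrets: 6, 2, 13, 3 → max 13
Smallest max regret = 9 → VI.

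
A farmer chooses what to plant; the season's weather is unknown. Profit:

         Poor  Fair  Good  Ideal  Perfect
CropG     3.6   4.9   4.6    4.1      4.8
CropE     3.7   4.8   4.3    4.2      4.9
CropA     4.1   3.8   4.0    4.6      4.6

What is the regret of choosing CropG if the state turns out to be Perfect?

Best payoff under Perfect is 4.9.
Regret = 4.9 − 4.8 = 0.1.

0.1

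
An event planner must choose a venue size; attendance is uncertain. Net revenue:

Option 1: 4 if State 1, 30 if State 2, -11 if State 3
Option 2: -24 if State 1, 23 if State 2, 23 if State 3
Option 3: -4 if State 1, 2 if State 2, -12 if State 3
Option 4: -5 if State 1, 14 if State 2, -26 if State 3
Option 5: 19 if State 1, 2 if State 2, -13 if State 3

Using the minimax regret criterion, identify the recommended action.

Column bests: State 1=19, State 2=30, State 3=23.
Option 1 regrets: 15, 0, 34 → max 34
Option 2 regrets: 43, 7, 0 → max 43
Option 3 regrets: 23, 28, 35 → max 35
Option 4 regrets: 24, 16, 49 → max 49
Option 5 regrets: 0, 28, 36 → max 36
Smallest max regret = 34 → Option 1.

Option 1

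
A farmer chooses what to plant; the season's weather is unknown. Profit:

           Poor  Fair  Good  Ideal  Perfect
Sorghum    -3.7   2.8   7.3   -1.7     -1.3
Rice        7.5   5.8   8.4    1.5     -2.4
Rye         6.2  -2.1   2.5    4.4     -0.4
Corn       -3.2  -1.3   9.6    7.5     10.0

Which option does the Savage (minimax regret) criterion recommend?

Column bests: Poor=7.5, Fair=5.8, Good=9.6, Ideal=7.5, Perfect=10.0.
Sorghum regrets: 11.2, 3.0, 2.3, 9.2, 11.3 → max 11.3
Rice regrets: 0.0, 0.0, 1.2, 6.0, 12.4 → max 12.4
Rye regrets: 1.3, 7.9, 7.1, 3.1, 10.4 → max 10.4
Corn regrets: 10.7, 7.1, 0.0, 0.0, 0.0 → max 10.7
Smallest max regret = 10.4 → Rye.

Rye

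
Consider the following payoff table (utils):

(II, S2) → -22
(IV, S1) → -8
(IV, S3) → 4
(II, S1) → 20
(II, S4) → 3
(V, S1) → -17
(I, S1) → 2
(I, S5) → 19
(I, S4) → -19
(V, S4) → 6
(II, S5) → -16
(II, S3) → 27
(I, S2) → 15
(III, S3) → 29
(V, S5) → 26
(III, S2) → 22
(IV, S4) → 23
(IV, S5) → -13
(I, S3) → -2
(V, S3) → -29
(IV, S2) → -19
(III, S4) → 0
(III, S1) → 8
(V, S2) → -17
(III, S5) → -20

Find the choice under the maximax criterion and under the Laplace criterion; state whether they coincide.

Row maxima: I=19, II=27, III=29, IV=23, V=26
Best best-case = 29 → III.
Row averages: I=3, II=2.4, III=7.8, IV=-2.6, V=-6.2
Highest average = 7.8 → III.

maximax → III; laplace → III (agree)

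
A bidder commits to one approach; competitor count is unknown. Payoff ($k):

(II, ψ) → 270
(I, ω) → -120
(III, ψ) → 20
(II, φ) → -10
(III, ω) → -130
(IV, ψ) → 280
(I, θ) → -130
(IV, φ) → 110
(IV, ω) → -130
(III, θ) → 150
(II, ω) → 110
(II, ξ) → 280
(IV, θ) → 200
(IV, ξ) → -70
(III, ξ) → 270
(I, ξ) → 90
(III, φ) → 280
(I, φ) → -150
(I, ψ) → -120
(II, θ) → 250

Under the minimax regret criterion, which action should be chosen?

Column bests: θ=250, φ=280, ψ=280, ω=110, ξ=280.
I regrets: 380, 430, 400, 230, 190 → max 430
II regrets: 0, 290, 10, 0, 0 → max 290
III regrets: 100, 0, 260, 240, 10 → max 260
IV regrets: 50, 170, 0, 240, 350 → max 350
Smallest max regret = 260 → III.

III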